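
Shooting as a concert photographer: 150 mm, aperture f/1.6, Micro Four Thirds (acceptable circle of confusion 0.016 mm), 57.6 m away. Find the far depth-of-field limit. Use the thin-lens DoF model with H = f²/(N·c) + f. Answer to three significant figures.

Hyperfocal distance H = f²/(N·c) + f = 150²/(1.6 × 0.016) + 150 = 22500/0.0256 + 150 ≈ 879056.2 mm ≈ 879.1 m.
Far limit Df = s·(H − f)/(H − s) = 57600 × (879056.2 − 150) / (879056.2 − 57600) = 57600 × 878906.2 / 821456.2 ≈ 61628 mm ≈ 61.6 m.

61.6 m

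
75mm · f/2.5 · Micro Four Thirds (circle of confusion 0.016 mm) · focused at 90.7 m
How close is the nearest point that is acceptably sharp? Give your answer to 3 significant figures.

Hyperfocal distance H = f²/(N·c) + f = 75²/(2.5 × 0.016) + 75 = 5625/0.04 + 75 ≈ 140700.0 mm ≈ 140.7 m.
Near limit Dn = s·(H − f)/(H + s − 2f) = 90700 × (140700.0 − 75) / (140700.0 + 90700 − 2 × 75) = 90700 × 140625.0 / 231250.0 ≈ 55155 mm ≈ 55.2 m.

55.2 m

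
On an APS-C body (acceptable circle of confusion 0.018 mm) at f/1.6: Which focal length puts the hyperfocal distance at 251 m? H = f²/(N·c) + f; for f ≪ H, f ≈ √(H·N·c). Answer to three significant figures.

From H = f²/(N·c) + f, with f ≪ H: f ≈ √(H·N·c) = √(251000 × 1.6 × 0.018) = √7228.8 ≈ 85.02 mm.
The +f correction barely moves this — solving exactly, f² + N·c·f − N·c·H = 0 ⇒ f = (−N·c + √((N·c)² + 4·N·c·H))/2 = (−0.0288 + √28915)/2 ≈ 85.008 mm, so f ≈ 85.0 mm.

85.0 mm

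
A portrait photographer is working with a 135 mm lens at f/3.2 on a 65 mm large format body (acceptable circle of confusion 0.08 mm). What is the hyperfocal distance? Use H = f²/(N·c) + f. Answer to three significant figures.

Hyperfocal distance H = f²/(N·c) + f = 135²/(3.2 × 0.08) + 135 = 18225/0.256 + 135 ≈ 71326.4 mm ≈ 71.3 m.

71.3 m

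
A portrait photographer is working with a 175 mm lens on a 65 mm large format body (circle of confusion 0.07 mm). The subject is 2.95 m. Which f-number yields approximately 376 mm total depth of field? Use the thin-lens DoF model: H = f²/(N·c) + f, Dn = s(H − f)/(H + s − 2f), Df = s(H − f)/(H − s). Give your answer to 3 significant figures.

f/10

Write h = H − f = f²/(N·c). The thin-lens limits are Dn = s·h/(h + (s−f)) and Df = s·h/(h − (s−f)), so DoF = Df − Dn = 2·s·(s−f)·h / (h² − (s−f)²).
That is a quadratic in h: DoF·h² − 2·s·(s−f)·h − DoF·(s−f)² = 0 ⇒ h = (s−f)·(s + √(s² + DoF²)) / DoF = 2775 × (2950 + √(2950² + 376²)) / 376 = 2775 × (2950 + 2973.87) / 376 ≈ 43720 mm.
Then N = f²/(c·h) = 175² / (0.07 × 43720) = 30625 / 3060.4 ≈ 10.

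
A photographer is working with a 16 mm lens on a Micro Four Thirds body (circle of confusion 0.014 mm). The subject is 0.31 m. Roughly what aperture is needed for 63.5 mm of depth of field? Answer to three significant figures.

Write h = H − f = f²/(N·c). The thin-lens limits are Dn = s·h/(h + (s−f)) and Df = s·h/(h − (s−f)), so DoF = Df − Dn = 2·s·(s−f)·h / (h² − (s−f)²).
That is a quadratic in h: DoF·h² − 2·s·(s−f)·h − DoF·(s−f)² = 0 ⇒ h = (s−f)·(s + √(s² + DoF²)) / DoF = 294 × (310 + √(310² + 63.5²)) / 63.5 = 294 × (310 + 316.437) / 63.5 ≈ 2900.4 mm.
Then N = f²/(c·h) = 16² / (0.014 × 2900.4) = 256 / 40.605 ≈ 6.30.

f/6.30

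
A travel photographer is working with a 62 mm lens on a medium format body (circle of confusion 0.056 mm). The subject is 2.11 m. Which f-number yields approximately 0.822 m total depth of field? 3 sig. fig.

Write h = H − f = f²/(N·c). The thin-lens limits are Dn = s·h/(h + (s−f)) and Df = s·h/(h − (s−f)), so DoF = Df − Dn = 2·s·(s−f)·h / (h² − (s−f)²).
That is a quadratic in h: DoF·h² − 2·s·(s−f)·h − DoF·(s−f)² = 0 ⇒ h = (s−f)·(s + √(s² + DoF²)) / DoF = 2048 × (2110 + √(2110² + 822²)) / 822 = 2048 × (2110 + 2264.46) / 822 ≈ 10899 mm.
Then N = f²/(c·h) = 62² / (0.056 × 10899) = 3844 / 610.34 ≈ 6.30.

f/6.30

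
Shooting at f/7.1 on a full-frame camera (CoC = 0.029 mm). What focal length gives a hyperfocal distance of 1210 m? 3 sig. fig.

From H = f²/(N·c) + f, with f ≪ H: f ≈ √(H·N·c) = √(1210000 × 7.1 × 0.029) = √249139 ≈ 499.1 mm.
The +f correction barely moves this — solving exactly, f² + N·c·f − N·c·H = 0 ⇒ f = (−N·c + √((N·c)² + 4·N·c·H))/2 = (−0.2059 + √996556)/2 ≈ 499.04 mm, so f ≈ 499 mm.

499 mm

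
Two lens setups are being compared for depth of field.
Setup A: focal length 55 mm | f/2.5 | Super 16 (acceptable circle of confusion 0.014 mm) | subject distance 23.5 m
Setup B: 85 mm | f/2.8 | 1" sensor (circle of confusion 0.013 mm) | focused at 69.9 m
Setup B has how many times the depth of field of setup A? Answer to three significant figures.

4.08

Setup A: H = 55²/(2.5×0.014) + 55 ≈ 86483.6 mm; DoF = Df − Dn = 32248 − 18486 ≈ 13762 mm.
Setup B: H = 85²/(2.8×0.013) + 85 ≈ 198574.0 mm; DoF = Df − Dn = 107826 − 51711 ≈ 56115 mm.
Ratio = 56115 / 13762 ≈ 4.08.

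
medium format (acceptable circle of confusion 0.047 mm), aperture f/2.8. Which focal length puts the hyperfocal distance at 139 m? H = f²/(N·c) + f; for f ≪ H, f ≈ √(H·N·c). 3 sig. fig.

135 mm

From H = f²/(N·c) + f, with f ≪ H: f ≈ √(H·N·c) = √(139000 × 2.8 × 0.047) = √18292 ≈ 135.2 mm.
The +f correction barely moves this — solving exactly, f² + N·c·f − N·c·H = 0 ⇒ f = (−N·c + √((N·c)² + 4·N·c·H))/2 = (−0.1316 + √73170)/2 ≈ 135.18 mm, so f ≈ 135 mm.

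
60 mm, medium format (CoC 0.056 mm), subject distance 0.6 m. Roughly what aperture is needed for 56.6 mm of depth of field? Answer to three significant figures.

Write h = H − f = f²/(N·c). The thin-lens limits are Dn = s·h/(h + (s−f)) and Df = s·h/(h − (s−f)), so DoF = Df − Dn = 2·s·(s−f)·h / (h² − (s−f)²).
That is a quadratic in h: DoF·h² − 2·s·(s−f)·h − DoF·(s−f)² = 0 ⇒ h = (s−f)·(s + √(s² + DoF²)) / DoF = 540 × (600 + √(600² + 56.6²)) / 56.6 = 540 × (600 + 602.664) / 56.6 ≈ 11474 mm.
Then N = f²/(c·h) = 60² / (0.056 × 11474) = 3600 / 642.55 ≈ 5.60.

f/5.60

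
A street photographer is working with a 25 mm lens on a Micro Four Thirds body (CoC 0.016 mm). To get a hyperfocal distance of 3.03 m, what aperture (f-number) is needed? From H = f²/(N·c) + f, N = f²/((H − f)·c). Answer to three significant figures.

Rearrange H = f²/(N·c) + f for N: N = f² / ((H − f)·c).
N = 25² / ((3030 − 25) × 0.016) = 625 / 48.08 ≈ 13.

f/13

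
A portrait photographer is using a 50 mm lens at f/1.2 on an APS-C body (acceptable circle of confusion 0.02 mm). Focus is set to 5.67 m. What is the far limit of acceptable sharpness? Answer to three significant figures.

5.99 m

Hyperfocal distance H = f²/(N·c) + f = 50²/(1.2 × 0.02) + 50 = 2500/0.024 + 50 ≈ 104216.7 mm ≈ 104.2 m.
Far limit Df = s·(H − f)/(H − s) = 5670 × (104216.7 − 50) / (104216.7 − 5670) = 5670 × 104166.7 / 98546.7 ≈ 5993.4 mm ≈ 5.99 m.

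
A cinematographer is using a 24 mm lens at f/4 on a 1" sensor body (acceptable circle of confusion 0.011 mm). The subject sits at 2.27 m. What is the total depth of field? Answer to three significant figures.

0.803 m

Hyperfocal distance H = f²/(N·c) + f = 24²/(4 × 0.011) + 24 = 576/0.044 + 24 ≈ 13114.9 mm ≈ 13.11 m.
Near limit Dn = s·(H − f)/(H + s − 2f) = 2270 × (13114.9 − 24) / (13114.9 + 2270 − 2 × 24) = 2270 × 13090.9 / 15336.9 ≈ 1937.57 mm.
Far limit Df = s·(H − f)/(H − s) = 2270 × (13114.9 − 24) / (13114.9 − 2270) = 2270 × 13090.9 / 10844.9 ≈ 2740.12 mm.
Depth of field = Df − Dn = 2740.12 − 1937.57 ≈ 802.55 mm ≈ 0.803 m.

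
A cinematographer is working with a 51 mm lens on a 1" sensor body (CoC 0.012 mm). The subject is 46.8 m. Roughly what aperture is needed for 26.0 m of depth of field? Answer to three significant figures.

f/1.20

Write h = H − f = f²/(N·c). The thin-lens limits are Dn = s·h/(h + (s−f)) and Df = s·h/(h − (s−f)), so DoF = Df − Dn = 2·s·(s−f)·h / (h² − (s−f)²).
That is a quadratic in h: DoF·h² − 2·s·(s−f)·h − DoF·(s−f)² = 0 ⇒ h = (s−f)·(s + √(s² + DoF²)) / DoF = 46749 × (46800 + √(46800² + 26000²)) / 26000 = 46749 × (46800 + 53537.3) / 26000 ≈ 180410 mm.
Then N = f²/(c·h) = 51² / (0.012 × 180410) = 2601 / 2164.9 ≈ 1.20.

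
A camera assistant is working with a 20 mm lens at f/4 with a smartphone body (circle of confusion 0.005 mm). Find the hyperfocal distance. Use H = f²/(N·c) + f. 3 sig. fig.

Hyperfocal distance H = f²/(N·c) + f = 20²/(4 × 0.005) + 20 = 400/0.02 + 20 ≈ 20020.0 mm ≈ 20.0 m.

20.0 m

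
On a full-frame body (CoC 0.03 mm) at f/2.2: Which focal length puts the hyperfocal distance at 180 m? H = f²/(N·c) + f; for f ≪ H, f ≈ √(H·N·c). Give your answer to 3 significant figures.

109 mm

From H = f²/(N·c) + f, with f ≪ H: f ≈ √(H·N·c) = √(180000 × 2.2 × 0.03) = √11880 ≈ 109.0 mm.
The +f correction barely moves this — solving exactly, f² + N·c·f − N·c·H = 0 ⇒ f = (−N·c + √((N·c)² + 4·N·c·H))/2 = (−0.066 + √47520)/2 ≈ 108.96 mm, so f ≈ 109 mm.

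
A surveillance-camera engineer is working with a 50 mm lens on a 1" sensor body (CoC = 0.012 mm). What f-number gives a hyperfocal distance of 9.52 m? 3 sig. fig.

Rearrange H = f²/(N·c) + f for N: N = f² / ((H − f)·c).
N = 50² / ((9520 − 50) × 0.012) = 2500 / 113.6 ≈ 22.

f/22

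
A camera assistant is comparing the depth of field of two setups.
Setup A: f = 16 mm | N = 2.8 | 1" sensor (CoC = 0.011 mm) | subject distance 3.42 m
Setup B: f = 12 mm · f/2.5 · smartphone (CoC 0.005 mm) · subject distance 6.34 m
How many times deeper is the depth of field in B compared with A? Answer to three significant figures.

Setup A: H = 16²/(2.8×0.011) + 16 ≈ 8327.7 mm; DoF = Df − Dn = 5792.1 − 2426.3 ≈ 3365.8 mm.
Setup B: H = 12²/(2.5×0.005) + 12 ≈ 11532.0 mm; DoF = Df − Dn = 14067.2 − 4092.2 ≈ 9975.0 mm.
Ratio = 9975.0 / 3365.8 ≈ 2.96.

2.96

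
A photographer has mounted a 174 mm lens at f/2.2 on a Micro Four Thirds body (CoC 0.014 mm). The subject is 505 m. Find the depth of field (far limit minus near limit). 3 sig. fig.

Hyperfocal distance H = f²/(N·c) + f = 174²/(2.2 × 0.014) + 174 = 30276/0.0308 + 174 ≈ 983161.0 mm ≈ 983.2 m.
Near limit Dn = s·(H − f)/(H + s − 2f) = 505000 × (983161.0 − 174) / (983161.0 + 505000 − 2 × 174) = 505000 × 982987.0 / 1487813.0 ≈ 333650 mm.
Far limit Df = s·(H − f)/(H − s) = 505000 × (983161.0 − 174) / (983161.0 − 505000) = 505000 × 982987.0 / 478161.0 ≈ 1038162 mm.
Depth of field = Df − Dn = 1038162 − 333650 ≈ 704512 mm ≈ 705 m.

705 m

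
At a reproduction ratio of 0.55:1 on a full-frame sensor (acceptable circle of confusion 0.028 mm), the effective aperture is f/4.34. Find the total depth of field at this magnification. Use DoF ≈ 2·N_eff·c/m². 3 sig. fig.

0.803 mm

At magnification m, DoF ≈ 2·N_eff·c/m² = 2 × 4.34 × 0.028 / 0.55² = 0.243 / 0.3025 ≈ 0.803 mm.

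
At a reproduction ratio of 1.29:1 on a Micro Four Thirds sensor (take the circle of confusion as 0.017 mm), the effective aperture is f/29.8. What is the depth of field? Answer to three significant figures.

0.609 mm

At magnification m, DoF ≈ 2·N_eff·c/m² = 2 × 29.8 × 0.017 / 1.29² = 1.013 / 1.664 ≈ 0.609 mm.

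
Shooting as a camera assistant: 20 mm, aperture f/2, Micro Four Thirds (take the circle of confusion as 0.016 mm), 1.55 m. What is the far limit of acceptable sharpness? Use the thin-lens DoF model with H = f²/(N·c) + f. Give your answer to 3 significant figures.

Hyperfocal distance H = f²/(N·c) + f = 20²/(2 × 0.016) + 20 = 400/0.032 + 20 ≈ 12520.0 mm ≈ 12.52 m.
Far limit Df = s·(H − f)/(H − s) = 1550 × (12520.0 − 20) / (12520.0 − 1550) = 1550 × 12500.0 / 10970.0 ≈ 1766.2 mm ≈ 1.77 m.

1.77 m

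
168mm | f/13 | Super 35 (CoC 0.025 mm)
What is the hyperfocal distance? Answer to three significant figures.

87.0 m

Hyperfocal distance H = f²/(N·c) + f = 168²/(13 × 0.025) + 168 = 28224/0.325 + 168 ≈ 87011.1 mm ≈ 87.0 m.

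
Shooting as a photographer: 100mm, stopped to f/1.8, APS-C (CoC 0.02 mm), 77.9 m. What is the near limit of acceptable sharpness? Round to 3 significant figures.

60.9 m

Hyperfocal distance H = f²/(N·c) + f = 100²/(1.8 × 0.02) + 100 = 10000/0.036 + 100 ≈ 277877.8 mm ≈ 277.9 m.
Near limit Dn = s·(H − f)/(H + s − 2f) = 77900 × (277877.8 − 100) / (277877.8 + 77900 − 2 × 100) = 77900 × 277777.8 / 355577.8 ≈ 60856 mm ≈ 60.9 m.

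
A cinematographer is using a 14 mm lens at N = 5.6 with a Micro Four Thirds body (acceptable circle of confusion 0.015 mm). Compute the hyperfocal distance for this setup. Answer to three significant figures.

2.35 m

Hyperfocal distance H = f²/(N·c) + f = 14²/(5.6 × 0.015) + 14 = 196/0.084 + 14 ≈ 2347.3 mm ≈ 2.35 m.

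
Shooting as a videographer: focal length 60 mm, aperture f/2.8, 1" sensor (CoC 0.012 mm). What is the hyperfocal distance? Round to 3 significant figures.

Hyperfocal distance H = f²/(N·c) + f = 60²/(2.8 × 0.012) + 60 = 3600/0.0336 + 60 ≈ 107202.9 mm ≈ 107 m.

107 m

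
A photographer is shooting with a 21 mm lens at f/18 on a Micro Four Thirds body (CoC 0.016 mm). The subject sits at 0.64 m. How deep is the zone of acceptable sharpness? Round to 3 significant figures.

0.619 m

Hyperfocal distance H = f²/(N·c) + f = 21²/(18 × 0.016) + 21 = 441/0.288 + 21 ≈ 1552.2 mm ≈ 1.552 m.
Near limit Dn = s·(H − f)/(H + s − 2f) = 640 × (1552.2 − 21) / (1552.2 + 640 − 2 × 21) = 640 × 1531.2 / 2150.2 ≈ 455.76 mm.
Far limit Df = s·(H − f)/(H − s) = 640 × (1552.2 − 21) / (1552.2 − 640) = 640 × 1531.2 / 912.2 ≈ 1074.27 mm.
Depth of field = Df − Dn = 1074.27 − 455.76 ≈ 618.51 mm ≈ 0.619 m.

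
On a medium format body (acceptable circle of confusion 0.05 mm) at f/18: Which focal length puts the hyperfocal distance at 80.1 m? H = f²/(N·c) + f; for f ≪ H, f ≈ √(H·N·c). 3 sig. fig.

From H = f²/(N·c) + f, with f ≪ H: f ≈ √(H·N·c) = √(80100 × 18 × 0.05) = √72090 ≈ 268.5 mm.
Exact: f² + N·c·f − N·c·H = 0 ⇒ f = (−N·c + √((N·c)² + 4·N·c·H))/2 = (−0.9 + √288361)/2 ≈ 268.05 mm ≈ 268 mm.

268 mm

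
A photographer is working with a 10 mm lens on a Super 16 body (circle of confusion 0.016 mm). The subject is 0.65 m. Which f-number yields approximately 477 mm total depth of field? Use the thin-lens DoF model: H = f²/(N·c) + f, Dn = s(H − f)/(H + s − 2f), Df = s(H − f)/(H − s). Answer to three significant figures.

f/3.20

Write h = H − f = f²/(N·c). The thin-lens limits are Dn = s·h/(h + (s−f)) and Df = s·h/(h − (s−f)), so DoF = Df − Dn = 2·s·(s−f)·h / (h² − (s−f)²).
That is a quadratic in h: DoF·h² − 2·s·(s−f)·h − DoF·(s−f)² = 0 ⇒ h = (s−f)·(s + √(s² + DoF²)) / DoF = 640 × (650 + √(650² + 477²)) / 477 = 640 × (650 + 806.244) / 477 ≈ 1953.9 mm.
Then N = f²/(c·h) = 10² / (0.016 × 1953.9) = 100 / 31.262 ≈ 3.20.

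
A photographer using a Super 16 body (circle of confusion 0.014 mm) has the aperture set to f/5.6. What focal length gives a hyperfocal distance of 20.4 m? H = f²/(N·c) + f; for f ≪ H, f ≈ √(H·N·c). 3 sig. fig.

From H = f²/(N·c) + f, with f ≪ H: f ≈ √(H·N·c) = √(20400 × 5.6 × 0.014) = √1599.4 ≈ 39.99 mm.
The +f correction barely moves this — solving exactly, f² + N·c·f − N·c·H = 0 ⇒ f = (−N·c + √((N·c)² + 4·N·c·H))/2 = (−0.0784 + √6397.4)/2 ≈ 39.953 mm, so f ≈ 40.0 mm.

40.0 mm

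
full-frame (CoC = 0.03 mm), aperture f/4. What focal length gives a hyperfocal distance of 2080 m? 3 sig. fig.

500 mm

From H = f²/(N·c) + f, with f ≪ H: f ≈ √(H·N·c) = √(2080000 × 4 × 0.03) = √249600 ≈ 499.6 mm.
The +f correction barely moves this — solving exactly, f² + N·c·f − N·c·H = 0 ⇒ f = (−N·c + √((N·c)² + 4·N·c·H))/2 = (−0.12 + √998400)/2 ≈ 499.54 mm, so f ≈ 500 mm.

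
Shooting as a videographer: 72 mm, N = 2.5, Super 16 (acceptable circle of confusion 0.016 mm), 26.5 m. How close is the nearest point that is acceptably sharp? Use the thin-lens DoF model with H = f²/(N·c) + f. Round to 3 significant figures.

22.0 m

Hyperfocal distance H = f²/(N·c) + f = 72²/(2.5 × 0.016) + 72 = 5184/0.04 + 72 ≈ 129672.0 mm ≈ 129.7 m.
Near limit Dn = s·(H − f)/(H + s − 2f) = 26500 × (129672.0 − 72) / (129672.0 + 26500 − 2 × 72) = 26500 × 129600.0 / 156028.0 ≈ 22011 mm ≈ 22.0 m.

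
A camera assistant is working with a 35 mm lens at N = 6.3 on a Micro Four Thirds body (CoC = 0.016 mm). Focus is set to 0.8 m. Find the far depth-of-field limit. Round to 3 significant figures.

Hyperfocal distance H = f²/(N·c) + f = 35²/(6.3 × 0.016) + 35 = 1225/0.1008 + 35 ≈ 12187.8 mm ≈ 12.19 m.
Far limit Df = s·(H − f)/(H − s) = 800 × (12187.8 − 35) / (12187.8 − 800) = 800 × 12152.8 / 11387.8 ≈ 853.74 mm ≈ 0.854 m.

0.854 m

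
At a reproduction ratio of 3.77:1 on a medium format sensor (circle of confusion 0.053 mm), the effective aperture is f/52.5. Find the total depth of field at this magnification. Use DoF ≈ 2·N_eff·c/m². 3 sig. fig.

At magnification m, DoF ≈ 2·N_eff·c/m² = 2 × 52.5 × 0.053 / 3.77² = 5.565 / 14.21 ≈ 0.392 mm.

0.392 mm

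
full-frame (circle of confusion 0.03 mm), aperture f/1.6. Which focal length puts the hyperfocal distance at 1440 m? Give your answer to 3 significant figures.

263 mm

From H = f²/(N·c) + f, with f ≪ H: f ≈ √(H·N·c) = √(1440000 × 1.6 × 0.03) = √69120 ≈ 262.9 mm.
The +f correction barely moves this — solving exactly, f² + N·c·f − N·c·H = 0 ⇒ f = (−N·c + √((N·c)² + 4·N·c·H))/2 = (−0.048 + √276480)/2 ≈ 262.88 mm, so f ≈ 263 mm.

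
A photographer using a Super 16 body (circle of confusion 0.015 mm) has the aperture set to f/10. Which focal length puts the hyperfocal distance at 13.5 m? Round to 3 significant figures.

44.9 mm

From H = f²/(N·c) + f, with f ≪ H: f ≈ √(H·N·c) = √(13500 × 10 × 0.015) = √2025.0 ≈ 45.00 mm.
Exact: f² + N·c·f − N·c·H = 0 ⇒ f = (−N·c + √((N·c)² + 4·N·c·H))/2 = (−0.15 + √8100.0)/2 ≈ 44.925 mm ≈ 44.9 mm.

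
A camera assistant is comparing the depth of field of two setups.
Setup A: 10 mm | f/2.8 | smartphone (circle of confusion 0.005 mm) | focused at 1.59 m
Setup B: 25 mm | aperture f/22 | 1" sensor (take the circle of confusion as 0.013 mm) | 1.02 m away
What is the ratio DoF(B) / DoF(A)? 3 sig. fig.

1.58

Setup A: H = 10²/(2.8×0.005) + 10 ≈ 7152.9 mm; DoF = Df − Dn = 2041.60 − 1302.00 ≈ 739.60 mm.
Setup B: H = 25²/(22×0.013) + 25 ≈ 2210.3 mm; DoF = Df − Dn = 1872.6 − 700.9 ≈ 1171.7 mm.
Ratio = 1171.7 / 739.60 ≈ 1.58.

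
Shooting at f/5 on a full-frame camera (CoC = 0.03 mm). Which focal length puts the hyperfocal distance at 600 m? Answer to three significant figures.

From H = f²/(N·c) + f, with f ≪ H: f ≈ √(H·N·c) = √(600000 × 5 × 0.03) = √90000 ≈ 300.0 mm.
The +f correction barely moves this — solving exactly, f² + N·c·f − N·c·H = 0 ⇒ f = (−N·c + √((N·c)² + 4·N·c·H))/2 = (−0.15 + √360000)/2 ≈ 299.93 mm, so f ≈ 300 mm.

300 mm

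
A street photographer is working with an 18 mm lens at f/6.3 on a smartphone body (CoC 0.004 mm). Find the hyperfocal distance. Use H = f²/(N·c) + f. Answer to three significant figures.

Hyperfocal distance H = f²/(N·c) + f = 18²/(6.3 × 0.004) + 18 = 324/0.0252 + 18 ≈ 12875.1 mm ≈ 12.9 m.

12.9 m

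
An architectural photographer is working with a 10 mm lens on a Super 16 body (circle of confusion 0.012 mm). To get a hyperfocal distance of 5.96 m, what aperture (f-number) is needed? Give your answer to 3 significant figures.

f/1.40

Rearrange H = f²/(N·c) + f for N: N = f² / ((H − f)·c).
N = 10² / ((5960 − 10) × 0.012) = 100 / 71.40 ≈ 1.40.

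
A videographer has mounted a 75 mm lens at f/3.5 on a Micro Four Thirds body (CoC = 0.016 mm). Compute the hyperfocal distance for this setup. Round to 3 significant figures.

Hyperfocal distance H = f²/(N·c) + f = 75²/(3.5 × 0.016) + 75 = 5625/0.056 + 75 ≈ 100521.4 mm ≈ 101 m.

101 m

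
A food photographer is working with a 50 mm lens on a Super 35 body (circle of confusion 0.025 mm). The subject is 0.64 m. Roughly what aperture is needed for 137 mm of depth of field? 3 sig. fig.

Write h = H − f = f²/(N·c). The thin-lens limits are Dn = s·h/(h + (s−f)) and Df = s·h/(h − (s−f)), so DoF = Df − Dn = 2·s·(s−f)·h / (h² − (s−f)²).
That is a quadratic in h: DoF·h² − 2·s·(s−f)·h − DoF·(s−f)² = 0 ⇒ h = (s−f)·(s + √(s² + DoF²)) / DoF = 590 × (640 + √(640² + 137²)) / 137 = 590 × (640 + 654.499) / 137 ≈ 5574.8 mm.
Then N = f²/(c·h) = 50² / (0.025 × 5574.8) = 2500 / 139.37 ≈ 17.9.

f/17.9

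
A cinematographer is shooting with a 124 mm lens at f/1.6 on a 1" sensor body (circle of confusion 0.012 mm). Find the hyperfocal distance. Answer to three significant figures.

801 m

Hyperfocal distance H = f²/(N·c) + f = 124²/(1.6 × 0.012) + 124 = 15376/0.0192 + 124 ≈ 800957.3 mm ≈ 801 m.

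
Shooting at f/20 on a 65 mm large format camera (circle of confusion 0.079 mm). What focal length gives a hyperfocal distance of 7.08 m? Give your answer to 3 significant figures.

105 mm

From H = f²/(N·c) + f, with f ≪ H: f ≈ √(H·N·c) = √(7080 × 20 × 0.079) = √11186 ≈ 105.8 mm.
Exact: f² + N·c·f − N·c·H = 0 ⇒ f = (−N·c + √((N·c)² + 4·N·c·H))/2 = (−1.58 + √44748)/2 ≈ 104.98 mm ≈ 105 mm.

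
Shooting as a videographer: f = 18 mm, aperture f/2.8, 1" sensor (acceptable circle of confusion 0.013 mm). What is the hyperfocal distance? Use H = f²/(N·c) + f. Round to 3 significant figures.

Hyperfocal distance H = f²/(N·c) + f = 18²/(2.8 × 0.013) + 18 = 324/0.0364 + 18 ≈ 8919.1 mm ≈ 8.92 m.

8.92 m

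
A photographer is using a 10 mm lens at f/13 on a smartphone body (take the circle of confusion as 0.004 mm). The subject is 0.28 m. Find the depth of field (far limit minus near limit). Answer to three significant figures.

Hyperfocal distance H = f²/(N·c) + f = 10²/(13 × 0.004) + 10 = 100/0.052 + 10 ≈ 1933.1 mm ≈ 1.933 m.
Near limit Dn = s·(H − f)/(H + s − 2f) = 280 × (1933.1 − 10) / (1933.1 + 280 − 2 × 10) = 280 × 1923.1 / 2193.1 ≈ 245.528 mm.
Far limit Df = s·(H − f)/(H − s) = 280 × (1933.1 − 10) / (1933.1 − 280) = 280 × 1923.1 / 1653.1 ≈ 325.733 mm.
Depth of field = Df − Dn = 325.733 − 245.528 ≈ 80.205 mm.

80.2 mm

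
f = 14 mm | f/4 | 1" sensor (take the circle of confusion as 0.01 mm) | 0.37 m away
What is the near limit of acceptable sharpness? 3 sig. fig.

Hyperfocal distance H = f²/(N·c) + f = 14²/(4 × 0.01) + 14 = 196/0.04 + 14 ≈ 4914.0 mm ≈ 4.914 m.
Near limit Dn = s·(H − f)/(H + s − 2f) = 370 × (4914.0 − 14) / (4914.0 + 370 − 2 × 14) = 370 × 4900.0 / 5256.0 ≈ 344.94 mm.

345 mm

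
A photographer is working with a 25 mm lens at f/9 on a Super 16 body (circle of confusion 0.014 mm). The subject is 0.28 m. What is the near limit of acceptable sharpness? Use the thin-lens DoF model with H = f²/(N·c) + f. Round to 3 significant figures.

266 mm

Hyperfocal distance H = f²/(N·c) + f = 25²/(9 × 0.014) + 25 = 625/0.126 + 25 ≈ 4985.3 mm ≈ 4.985 m.
Near limit Dn = s·(H − f)/(H + s − 2f) = 280 × (4985.3 − 25) / (4985.3 + 280 − 2 × 25) = 280 × 4960.3 / 5215.3 ≈ 266.31 mm.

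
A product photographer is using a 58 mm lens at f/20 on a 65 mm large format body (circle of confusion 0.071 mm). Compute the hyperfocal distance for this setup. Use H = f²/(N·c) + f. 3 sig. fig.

2.43 m

Hyperfocal distance H = f²/(N·c) + f = 58²/(20 × 0.071) + 58 = 3364/1.42 + 58 ≈ 2427.0 mm ≈ 2.43 m.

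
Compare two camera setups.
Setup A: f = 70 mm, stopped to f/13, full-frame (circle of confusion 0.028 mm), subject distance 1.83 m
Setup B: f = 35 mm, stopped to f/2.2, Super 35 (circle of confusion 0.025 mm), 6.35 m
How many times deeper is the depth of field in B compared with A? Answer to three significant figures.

Setup A: H = 70²/(13×0.028) + 70 ≈ 13531.5 mm; DoF = Df − Dn = 2105.25 − 1618.41 ≈ 486.84 mm.
Setup B: H = 35²/(2.2×0.025) + 35 ≈ 22307.7 mm; DoF = Df − Dn = 8862.9 − 4947.3 ≈ 3915.6 mm.
Ratio = 3915.6 / 486.84 ≈ 8.04.

8.04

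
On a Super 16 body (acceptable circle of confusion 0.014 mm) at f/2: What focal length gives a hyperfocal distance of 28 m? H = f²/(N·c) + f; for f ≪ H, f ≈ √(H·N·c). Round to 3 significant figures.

From H = f²/(N·c) + f, with f ≪ H: f ≈ √(H·N·c) = √(28000 × 2 × 0.014) = √784.00 ≈ 28.00 mm.
The +f correction barely moves this — solving exactly, f² + N·c·f − N·c·H = 0 ⇒ f = (−N·c + √((N·c)² + 4·N·c·H))/2 = (−0.028 + √3136.0)/2 ≈ 27.986 mm, so f ≈ 28.0 mm.

28.0 mm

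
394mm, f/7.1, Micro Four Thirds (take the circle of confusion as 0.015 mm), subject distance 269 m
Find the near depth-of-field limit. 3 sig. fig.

Hyperfocal distance H = f²/(N·c) + f = 394²/(7.1 × 0.015) + 394 = 155236/0.1065 + 394 ≈ 1458009.0 mm ≈ 1458 m.
Near limit Dn = s·(H − f)/(H + s − 2f) = 269000 × (1458009.0 − 394) / (1458009.0 + 269000 − 2 × 394) = 269000 × 1457615.0 / 1726221.0 ≈ 227143 mm ≈ 227 m.

227 m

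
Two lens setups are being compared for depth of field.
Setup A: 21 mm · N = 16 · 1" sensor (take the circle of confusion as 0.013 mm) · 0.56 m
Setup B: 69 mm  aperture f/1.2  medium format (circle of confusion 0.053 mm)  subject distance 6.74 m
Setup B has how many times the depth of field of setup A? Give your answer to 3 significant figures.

3.98

Setup A: H = 21²/(16×0.013) + 21 ≈ 2141.2 mm; DoF = Df − Dn = 750.89 − 446.49 ≈ 304.40 mm.
Setup B: H = 69²/(1.2×0.053) + 69 ≈ 74927.5 mm; DoF = Df − Dn = 7399.4 − 6188.5 ≈ 1210.9 mm.
Ratio = 1210.9 / 304.40 ≈ 3.98.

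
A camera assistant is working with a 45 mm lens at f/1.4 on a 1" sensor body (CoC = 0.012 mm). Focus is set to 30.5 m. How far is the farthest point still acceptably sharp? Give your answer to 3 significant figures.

40.8 m

Hyperfocal distance H = f²/(N·c) + f = 45²/(1.4 × 0.012) + 45 = 2025/0.0168 + 45 ≈ 120580.7 mm ≈ 120.6 m.
Far limit Df = s·(H − f)/(H − s) = 30500 × (120580.7 − 45) / (120580.7 − 30500) = 30500 × 120535.7 / 90080.7 ≈ 40812 mm ≈ 40.8 m.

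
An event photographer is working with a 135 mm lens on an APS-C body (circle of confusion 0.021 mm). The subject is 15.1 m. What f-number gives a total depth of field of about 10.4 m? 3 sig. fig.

Write h = H − f = f²/(N·c). The thin-lens limits are Dn = s·h/(h + (s−f)) and Df = s·h/(h − (s−f)), so DoF = Df − Dn = 2·s·(s−f)·h / (h² − (s−f)²).
That is a quadratic in h: DoF·h² − 2·s·(s−f)·h − DoF·(s−f)² = 0 ⇒ h = (s−f)·(s + √(s² + DoF²)) / DoF = 14965 × (15100 + √(15100² + 10400²)) / 10400 = 14965 × (15100 + 18334.9) / 10400 ≈ 48111 mm.
Then N = f²/(c·h) = 135² / (0.021 × 48111) = 18225 / 1010.3 ≈ 18.

f/18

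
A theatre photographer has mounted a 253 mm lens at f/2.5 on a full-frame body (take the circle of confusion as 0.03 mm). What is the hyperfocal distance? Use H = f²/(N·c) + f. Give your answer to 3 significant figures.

Hyperfocal distance H = f²/(N·c) + f = 253²/(2.5 × 0.03) + 253 = 64009/0.075 + 253 ≈ 853706.3 mm ≈ 854 m.

854 m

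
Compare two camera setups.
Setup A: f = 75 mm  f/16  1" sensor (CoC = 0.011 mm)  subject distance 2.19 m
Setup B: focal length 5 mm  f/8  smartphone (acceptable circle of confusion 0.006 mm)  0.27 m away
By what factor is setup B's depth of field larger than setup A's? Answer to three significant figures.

1.27

Setup A: H = 75²/(16×0.011) + 75 ≈ 32035.2 mm; DoF = Df − Dn = 2345.20 − 2054.07 ≈ 291.13 mm.
Setup B: H = 5²/(8×0.006) + 5 ≈ 525.8 mm; DoF = Df − Dn = 549.67 − 178.95 ≈ 370.72 mm.
Ratio = 370.72 / 291.13 ≈ 1.27.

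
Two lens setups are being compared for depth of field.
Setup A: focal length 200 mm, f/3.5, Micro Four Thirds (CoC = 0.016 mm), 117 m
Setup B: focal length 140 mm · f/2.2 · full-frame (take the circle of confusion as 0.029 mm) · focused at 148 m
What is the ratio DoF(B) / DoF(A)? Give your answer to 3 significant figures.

Setup A: H = 200²/(3.5×0.016) + 200 ≈ 714485.7 mm; DoF = Df − Dn = 139872 − 100557 ≈ 39315 mm.
Setup B: H = 140²/(2.2×0.029) + 140 ≈ 307350.0 mm; DoF = Df − Dn = 285328 − 99912 ≈ 185416 mm.
Ratio = 185416 / 39315 ≈ 4.72.

4.72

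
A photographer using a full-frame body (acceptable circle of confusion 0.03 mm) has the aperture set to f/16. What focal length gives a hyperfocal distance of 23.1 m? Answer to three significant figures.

From H = f²/(N·c) + f, with f ≪ H: f ≈ √(H·N·c) = √(23100 × 16 × 0.03) = √11088 ≈ 105.3 mm.
The +f correction barely moves this — solving exactly, f² + N·c·f − N·c·H = 0 ⇒ f = (−N·c + √((N·c)² + 4·N·c·H))/2 = (−0.48 + √44352)/2 ≈ 105.06 mm, so f ≈ 105 mm.

105 mm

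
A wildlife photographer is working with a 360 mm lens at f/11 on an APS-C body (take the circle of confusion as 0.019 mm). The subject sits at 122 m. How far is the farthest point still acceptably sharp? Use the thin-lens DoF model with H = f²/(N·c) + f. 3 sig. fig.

Hyperfocal distance H = f²/(N·c) + f = 360²/(11 × 0.019) + 360 = 129600/0.209 + 360 ≈ 620455.7 mm ≈ 620.5 m.
Far limit Df = s·(H − f)/(H − s) = 122000 × (620455.7 − 360) / (620455.7 − 122000) = 122000 × 620095.7 / 498455.7 ≈ 151772 mm ≈ 152 m.

152 m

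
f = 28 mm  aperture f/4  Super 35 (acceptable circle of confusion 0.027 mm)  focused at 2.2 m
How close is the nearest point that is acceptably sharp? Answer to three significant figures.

Hyperfocal distance H = f²/(N·c) + f = 28²/(4 × 0.027) + 28 = 784/0.108 + 28 ≈ 7287.3 mm ≈ 7.287 m.
Near limit Dn = s·(H − f)/(H + s − 2f) = 2200 × (7287.3 − 28) / (7287.3 + 2200 − 2 × 28) = 2200 × 7259.3 / 9431.3 ≈ 1693.3 mm ≈ 1.69 m.

1.69 m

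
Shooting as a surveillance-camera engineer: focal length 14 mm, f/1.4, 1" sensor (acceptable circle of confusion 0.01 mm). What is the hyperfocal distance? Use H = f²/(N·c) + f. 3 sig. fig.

Hyperfocal distance H = f²/(N·c) + f = 14²/(1.4 × 0.01) + 14 = 196/0.014 + 14 ≈ 14014.0 mm ≈ 14.0 m.

14.0 m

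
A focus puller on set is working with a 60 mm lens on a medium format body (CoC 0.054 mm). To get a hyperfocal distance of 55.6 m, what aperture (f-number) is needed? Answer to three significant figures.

f/1.20

Rearrange H = f²/(N·c) + f for N: N = f² / ((H − f)·c).
N = 60² / ((55600 − 60) × 0.054) = 3600 / 2999 ≈ 1.20.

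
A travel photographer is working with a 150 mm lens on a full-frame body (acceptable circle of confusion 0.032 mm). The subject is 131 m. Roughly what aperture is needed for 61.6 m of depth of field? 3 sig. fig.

f/1.20

Write h = H − f = f²/(N·c). The thin-lens limits are Dn = s·h/(h + (s−f)) and Df = s·h/(h − (s−f)), so DoF = Df − Dn = 2·s·(s−f)·h / (h² − (s−f)²).
That is a quadratic in h: DoF·h² − 2·s·(s−f)·h − DoF·(s−f)² = 0 ⇒ h = (s−f)·(s + √(s² + DoF²)) / DoF = 130850 × (131000 + √(131000² + 61600²)) / 61600 = 130850 × (131000 + 144760) / 61600 ≈ 585767 mm.
Then N = f²/(c·h) = 150² / (0.032 × 585767) = 22500 / 18745 ≈ 1.20.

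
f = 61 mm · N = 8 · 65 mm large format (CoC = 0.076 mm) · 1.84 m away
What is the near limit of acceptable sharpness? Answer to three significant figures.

Hyperfocal distance H = f²/(N·c) + f = 61²/(8 × 0.076) + 61 = 3721/0.608 + 61 ≈ 6181.1 mm ≈ 6.181 m.
Near limit Dn = s·(H − f)/(H + s − 2f) = 1840 × (6181.1 − 61) / (6181.1 + 1840 − 2 × 61) = 1840 × 6120.1 / 7899.1 ≈ 1425.6 mm ≈ 1.43 m.

1.43 m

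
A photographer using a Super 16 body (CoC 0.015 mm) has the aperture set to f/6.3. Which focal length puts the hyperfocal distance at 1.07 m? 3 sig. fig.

From H = f²/(N·c) + f, with f ≪ H: f ≈ √(H·N·c) = √(1070 × 6.3 × 0.015) = √101.11 ≈ 10.06 mm.
Exact: f² + N·c·f − N·c·H = 0 ⇒ f = (−N·c + √((N·c)² + 4·N·c·H))/2 = (−0.0945 + √404.47)/2 ≈ 10.008 mm ≈ 10.0 mm.

10.0 mm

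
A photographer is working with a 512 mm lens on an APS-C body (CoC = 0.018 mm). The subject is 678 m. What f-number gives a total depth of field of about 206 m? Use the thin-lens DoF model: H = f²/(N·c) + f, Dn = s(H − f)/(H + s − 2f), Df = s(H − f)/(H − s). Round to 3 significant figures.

f/3.19

Write h = H − f = f²/(N·c). The thin-lens limits are Dn = s·h/(h + (s−f)) and Df = s·h/(h − (s−f)), so DoF = Df − Dn = 2·s·(s−f)·h / (h² − (s−f)²).
That is a quadratic in h: DoF·h² − 2·s·(s−f)·h − DoF·(s−f)² = 0 ⇒ h = (s−f)·(s + √(s² + DoF²)) / DoF = 677488 × (678000 + √(678000² + 206000²)) / 206000 = 677488 × (678000 + 708604) / 206000 ≈ 4560232 mm.
Then N = f²/(c·h) = 512² / (0.018 × 4560232) = 262144 / 82084 ≈ 3.19.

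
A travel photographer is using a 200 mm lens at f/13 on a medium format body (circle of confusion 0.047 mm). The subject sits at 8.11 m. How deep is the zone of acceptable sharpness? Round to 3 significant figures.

Hyperfocal distance H = f²/(N·c) + f = 200²/(13 × 0.047) + 200 = 40000/0.611 + 200 ≈ 65666.4 mm ≈ 65.67 m.
Near limit Dn = s·(H − f)/(H + s − 2f) = 8110 × (65666.4 − 200) / (65666.4 + 8110 − 2 × 200) = 8110 × 65466.4 / 73376.4 ≈ 7235.7 mm.
Far limit Df = s·(H − f)/(H − s) = 8110 × (65666.4 − 200) / (65666.4 − 8110) = 8110 × 65466.4 / 57556.4 ≈ 9224.6 mm.
Depth of field = Df − Dn = 9224.6 − 7235.7 ≈ 1988.9 mm ≈ 1.99 m.

1.99 m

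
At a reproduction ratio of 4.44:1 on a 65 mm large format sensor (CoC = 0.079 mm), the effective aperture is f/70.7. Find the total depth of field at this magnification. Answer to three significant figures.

0.567 mm

At magnification m, DoF ≈ 2·N_eff·c/m² = 2 × 70.7 × 0.079 / 4.44² = 11.17 / 19.71 ≈ 0.567 mm.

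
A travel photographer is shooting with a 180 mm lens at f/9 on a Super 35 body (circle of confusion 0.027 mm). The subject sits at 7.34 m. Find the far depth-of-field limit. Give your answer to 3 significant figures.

Hyperfocal distance H = f²/(N·c) + f = 180²/(9 × 0.027) + 180 = 32400/0.243 + 180 ≈ 133513.3 mm ≈ 133.5 m.
Far limit Df = s·(H − f)/(H − s) = 7340 × (133513.3 − 180) / (133513.3 − 7340) = 7340 × 133333.3 / 126173.3 ≈ 7756.5 mm ≈ 7.76 m.

7.76 m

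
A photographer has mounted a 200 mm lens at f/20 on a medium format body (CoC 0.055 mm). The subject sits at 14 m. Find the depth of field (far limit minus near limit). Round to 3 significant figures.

12.4 m

Hyperfocal distance H = f²/(N·c) + f = 200²/(20 × 0.055) + 200 = 40000/1.1 + 200 ≈ 36563.6 mm ≈ 36.56 m.
Near limit Dn = s·(H − f)/(H + s − 2f) = 14000 × (36563.6 − 200) / (36563.6 + 14000 − 2 × 200) = 14000 × 36363.6 / 50163.6 ≈ 10149 mm.
Far limit Df = s·(H − f)/(H − s) = 14000 × (36563.6 − 200) / (36563.6 − 14000) = 14000 × 36363.6 / 22563.6 ≈ 22562 mm.
Depth of field = Df − Dn = 22562 − 10149 ≈ 12413 mm ≈ 12.4 m.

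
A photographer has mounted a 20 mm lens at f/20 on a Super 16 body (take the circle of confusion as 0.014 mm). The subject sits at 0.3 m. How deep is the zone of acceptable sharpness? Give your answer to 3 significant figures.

122 mm

Hyperfocal distance H = f²/(N·c) + f = 20²/(20 × 0.014) + 20 = 400/0.28 + 20 ≈ 1448.6 mm ≈ 1.449 m.
Near limit Dn = s·(H − f)/(H + s − 2f) = 300 × (1448.6 − 20) / (1448.6 + 300 − 2 × 20) = 300 × 1428.6 / 1708.6 ≈ 250.84 mm.
Far limit Df = s·(H − f)/(H − s) = 300 × (1448.6 − 20) / (1448.6 − 300) = 300 × 1428.6 / 1148.6 ≈ 373.13 mm.
Depth of field = Df − Dn = 373.13 − 250.84 ≈ 122.29 mm.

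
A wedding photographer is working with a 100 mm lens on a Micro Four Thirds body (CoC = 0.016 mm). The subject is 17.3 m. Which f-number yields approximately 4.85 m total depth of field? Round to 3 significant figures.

Write h = H − f = f²/(N·c). The thin-lens limits are Dn = s·h/(h + (s−f)) and Df = s·h/(h − (s−f)), so DoF = Df − Dn = 2·s·(s−f)·h / (h² − (s−f)²).
That is a quadratic in h: DoF·h² − 2·s·(s−f)·h − DoF·(s−f)² = 0 ⇒ h = (s−f)·(s + √(s² + DoF²)) / DoF = 17200 × (17300 + √(17300² + 4850²)) / 4850 = 17200 × (17300 + 17967.0) / 4850 ≈ 125071 mm.
Then N = f²/(c·h) = 100² / (0.016 × 125071) = 10000 / 2001.1 ≈ 5.

f/5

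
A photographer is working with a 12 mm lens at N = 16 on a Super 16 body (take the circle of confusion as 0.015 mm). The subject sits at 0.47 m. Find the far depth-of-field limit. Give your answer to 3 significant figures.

1.99 m

Hyperfocal distance H = f²/(N·c) + f = 12²/(16 × 0.015) + 12 = 144/0.24 + 12 ≈ 612.0 mm ≈ 0.612 m.
Far limit Df = s·(H − f)/(H − s) = 470 × (612.0 − 12) / (612.0 − 470) = 470 × 600.0 / 142.0 ≈ 1985.9 mm ≈ 1.99 m.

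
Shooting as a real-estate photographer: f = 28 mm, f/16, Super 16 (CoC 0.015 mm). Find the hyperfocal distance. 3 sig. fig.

3.29 m

Hyperfocal distance H = f²/(N·c) + f = 28²/(16 × 0.015) + 28 = 784/0.24 + 28 ≈ 3294.7 mm ≈ 3.29 m.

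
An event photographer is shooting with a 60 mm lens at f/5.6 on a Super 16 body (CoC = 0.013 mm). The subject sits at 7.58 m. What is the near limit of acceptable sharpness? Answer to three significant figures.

6.58 m

Hyperfocal distance H = f²/(N·c) + f = 60²/(5.6 × 0.013) + 60 = 3600/0.0728 + 60 ≈ 49510.5 mm ≈ 49.51 m.
Near limit Dn = s·(H − f)/(H + s − 2f) = 7580 × (49510.5 − 60) / (49510.5 + 7580 − 2 × 60) = 7580 × 49450.5 / 56970.5 ≈ 6579.5 mm ≈ 6.58 m.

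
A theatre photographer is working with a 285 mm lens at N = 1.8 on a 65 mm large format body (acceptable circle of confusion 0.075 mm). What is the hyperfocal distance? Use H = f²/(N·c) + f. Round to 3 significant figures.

Hyperfocal distance H = f²/(N·c) + f = 285²/(1.8 × 0.075) + 285 = 81225/0.135 + 285 ≈ 601951.7 mm ≈ 602 m.

602 m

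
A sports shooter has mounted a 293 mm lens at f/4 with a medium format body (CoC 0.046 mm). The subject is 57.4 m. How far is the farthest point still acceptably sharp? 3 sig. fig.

65.4 m

Hyperfocal distance H = f²/(N·c) + f = 293²/(4 × 0.046) + 293 = 85849/0.184 + 293 ≈ 466863.7 mm ≈ 466.9 m.
Far limit Df = s·(H − f)/(H − s) = 57400 × (466863.7 − 293) / (466863.7 − 57400) = 57400 × 466570.7 / 409463.7 ≈ 65405 mm ≈ 65.4 m.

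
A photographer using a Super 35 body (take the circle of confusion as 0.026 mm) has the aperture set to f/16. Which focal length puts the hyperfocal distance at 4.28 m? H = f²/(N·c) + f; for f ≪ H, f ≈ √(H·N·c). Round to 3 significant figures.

42.0 mm

From H = f²/(N·c) + f, with f ≪ H: f ≈ √(H·N·c) = √(4280 × 16 × 0.026) = √1780.5 ≈ 42.20 mm.
Exact: f² + N·c·f − N·c·H = 0 ⇒ f = (−N·c + √((N·c)² + 4·N·c·H))/2 = (−0.416 + √7122.1)/2 ≈ 41.988 mm ≈ 42.0 mm.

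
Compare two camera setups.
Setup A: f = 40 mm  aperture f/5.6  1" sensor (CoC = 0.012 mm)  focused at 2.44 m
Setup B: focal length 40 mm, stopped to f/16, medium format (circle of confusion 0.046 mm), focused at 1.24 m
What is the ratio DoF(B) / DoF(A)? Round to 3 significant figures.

3.96

Setup A: H = 40²/(5.6×0.012) + 40 ≈ 23849.5 mm; DoF = Df − Dn = 2713.52 − 2216.57 ≈ 496.95 mm.
Setup B: H = 40²/(16×0.046) + 40 ≈ 2213.9 mm; DoF = Df − Dn = 2767.9 − 799.0 ≈ 1968.9 mm.
Ratio = 1968.9 / 496.95 ≈ 3.96.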